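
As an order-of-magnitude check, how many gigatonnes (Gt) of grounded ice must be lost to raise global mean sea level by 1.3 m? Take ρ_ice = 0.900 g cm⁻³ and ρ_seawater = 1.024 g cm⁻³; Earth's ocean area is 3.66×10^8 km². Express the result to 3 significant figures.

Required water volume = Δh × A = 1.3 m × 3.66×10^14 m² = 4.758×10^14 m³.
ρ_w = 1.024 g cm⁻³ = 1024 kg m⁻³, so the mass of water = 4.758×10^14 m³ × 1024 kg m⁻³ = 4.872×10^17 kg = 4.87×10^5 Gt (and the same mass of ice, by conservation).

≈ 4.87×10^5 Gt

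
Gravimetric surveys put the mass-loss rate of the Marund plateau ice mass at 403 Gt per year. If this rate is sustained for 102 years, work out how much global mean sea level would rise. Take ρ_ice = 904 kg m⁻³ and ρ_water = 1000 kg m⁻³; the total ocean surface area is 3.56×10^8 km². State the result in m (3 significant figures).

≈ 0.115 m

Total mass lost = 403 Gt/yr × 102 yr = 4.111×10^4 Gt = 4.111×10^16 kg.
ρ_w = 1000 kg m⁻³, so water volume = 4.111×10^16 / 1000 = 4.111×10^13 m³.
Δh = 4.111×10^13 / 3.56×10^14 = 0.115 m.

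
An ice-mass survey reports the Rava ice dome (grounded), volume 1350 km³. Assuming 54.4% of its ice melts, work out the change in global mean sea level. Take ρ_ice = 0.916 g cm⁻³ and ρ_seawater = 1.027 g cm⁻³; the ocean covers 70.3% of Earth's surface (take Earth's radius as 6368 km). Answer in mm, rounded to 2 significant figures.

≈ 1.8 mm

Rava: 0.544 × 1350 km³ × (916/1027) = 655.0 km³ of water.
Spread over 3.58×10^14 m² of ocean, Δh = 6.550×10^11 / 3.58×10^14 = 1.83×10^-3 m = 1.8 mm.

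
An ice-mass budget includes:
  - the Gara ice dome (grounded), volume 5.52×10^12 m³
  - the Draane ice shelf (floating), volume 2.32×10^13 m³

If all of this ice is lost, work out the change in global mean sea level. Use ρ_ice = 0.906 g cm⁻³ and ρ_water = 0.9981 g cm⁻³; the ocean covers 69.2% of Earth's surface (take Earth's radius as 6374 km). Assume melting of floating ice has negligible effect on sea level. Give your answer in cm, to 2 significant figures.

≈ 1.4 cm

Gara: 5.52×10^12 m³ × (906/998.1) = 5.011×10^12 m³ of water.
The Draane ice shelf is floating and already displaces its own weight of water, so its melt adds essentially nothing to sea level.
Total added water ≈ 5.011×10^12 m³ over 3.53×10^14 m² → Δh = 0.0142 m = 1.4 cm.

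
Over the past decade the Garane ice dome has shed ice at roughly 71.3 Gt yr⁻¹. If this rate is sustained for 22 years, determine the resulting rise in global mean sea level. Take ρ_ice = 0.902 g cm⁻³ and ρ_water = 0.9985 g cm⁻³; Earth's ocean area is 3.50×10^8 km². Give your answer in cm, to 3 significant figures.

≈ 0.449 cm

Total mass lost = 71.3 Gt/yr × 22 yr = 1569 Gt = 1.569×10^15 kg.
ρ_w = 0.9985 g cm⁻³ = 998.5 kg m⁻³, so water volume = 1.569×10^15 / 998.5 = 1.571×10^12 m³.
Δh = 1.571×10^12 / 3.50×10^14 = 4.49×10^-3 m = 0.449 cm.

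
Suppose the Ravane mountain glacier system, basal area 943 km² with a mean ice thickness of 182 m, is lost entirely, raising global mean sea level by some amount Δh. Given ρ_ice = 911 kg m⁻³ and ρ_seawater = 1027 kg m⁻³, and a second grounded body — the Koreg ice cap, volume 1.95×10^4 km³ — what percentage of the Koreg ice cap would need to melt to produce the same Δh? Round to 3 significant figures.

Equal sea-level rise means equal mass of meltwater, i.e. equal mass of ice lost.
Ice mass of Ravane: 1.564×10^14 kg; ice mass of Koreg: 1.776×10^16 kg.
Fraction required = 1.564×10^14 / 1.776×10^16 = 8.80×10^-3 → 0.880 %.

≈ 0.880 %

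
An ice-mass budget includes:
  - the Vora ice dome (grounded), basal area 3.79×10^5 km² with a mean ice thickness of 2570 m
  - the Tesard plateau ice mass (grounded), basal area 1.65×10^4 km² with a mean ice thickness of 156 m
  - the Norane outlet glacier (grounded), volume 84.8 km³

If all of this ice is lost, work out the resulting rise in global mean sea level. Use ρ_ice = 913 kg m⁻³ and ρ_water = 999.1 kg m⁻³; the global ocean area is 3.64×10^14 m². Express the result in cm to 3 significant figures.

Vora: ice volume = 3.79×10^5 km² × 2570 m = 9.740×10^5 km³; 9.740×10^5 × (913/999.1) = 8.901×10^5 km³ of water.
Tesard: ice volume = 1.65×10^4 km² × 156 m = 2574 km³; 2574 × (913/999.1) = 2352 km³ of water.
Norane: 84.8 km³ × (913/999.1) = 77.49 km³ of water.
Total added water ≈ 8.925×10^14 m³ over 3.64×10^14 m² → Δh = 2.45 m = 245 cm.

≈ 245 cm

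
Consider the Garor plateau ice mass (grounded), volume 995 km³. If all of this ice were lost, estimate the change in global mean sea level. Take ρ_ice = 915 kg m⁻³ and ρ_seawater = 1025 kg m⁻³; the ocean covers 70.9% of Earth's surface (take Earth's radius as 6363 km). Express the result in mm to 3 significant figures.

≈ 2.46 mm

Garor: 995 km³ × (915/1025) = 888.2 km³ of water.
Spread over 3.61×10^14 m² of ocean, Δh = 8.882×10^11 / 3.61×10^14 = 2.46×10^-3 m = 2.46 mm.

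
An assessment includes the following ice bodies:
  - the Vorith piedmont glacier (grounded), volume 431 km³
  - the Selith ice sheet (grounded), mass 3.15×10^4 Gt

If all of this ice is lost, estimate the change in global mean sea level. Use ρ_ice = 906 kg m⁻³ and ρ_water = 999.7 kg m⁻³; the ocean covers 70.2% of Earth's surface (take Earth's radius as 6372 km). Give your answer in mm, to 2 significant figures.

Vorith: 431 km³ × (906/999.7) = 390.6 km³ of water.
Selith: 3.15×10^4 Gt = 3.150×10^16 kg; dividing by ρ_w = 999.7 kg m⁻³ gives 3.151×10^13 m³ of water.
Total added water ≈ 3.190×10^13 m³ over 3.58×10^14 m² → Δh = 0.0891 m = 89 mm.

≈ 89 mm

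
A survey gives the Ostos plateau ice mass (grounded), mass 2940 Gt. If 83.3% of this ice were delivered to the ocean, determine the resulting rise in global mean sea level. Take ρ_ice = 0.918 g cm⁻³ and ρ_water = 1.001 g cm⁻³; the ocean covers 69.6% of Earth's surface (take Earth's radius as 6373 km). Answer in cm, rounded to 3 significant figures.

≈ 0.689 cm

Ostos: 0.833 × 2940 Gt = 2.449×10^15 kg; dividing by ρ_w = 1.001 g cm⁻³ = 1001 kg m⁻³ gives 2.447×10^12 m³ of water.
Spread over 3.55×10^14 m² of ocean, Δh = 2.447×10^12 / 3.55×10^14 = 6.89×10^-3 m = 0.689 cm.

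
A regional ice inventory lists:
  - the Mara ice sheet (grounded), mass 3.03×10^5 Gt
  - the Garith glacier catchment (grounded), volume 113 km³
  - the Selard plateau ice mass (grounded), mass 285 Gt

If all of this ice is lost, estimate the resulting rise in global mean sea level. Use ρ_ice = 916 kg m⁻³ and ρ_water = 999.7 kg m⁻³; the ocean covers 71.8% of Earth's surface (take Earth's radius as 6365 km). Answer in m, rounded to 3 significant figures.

≈ 0.830 m

Mara: 3.03×10^5 Gt = 3.030×10^17 kg; dividing by ρ_w = 999.7 kg m⁻³ gives 3.031×10^14 m³ of water.
Garith: 113 km³ × (916/999.7) = 103.5 km³ of water.
Selard: 285 Gt = 2.850×10^14 kg; dividing by ρ_w = 999.7 kg m⁻³ gives 2.851×10^11 m³ of water.
Total added water ≈ 3.035×10^14 m³ over 3.66×10^14 m² → Δh = 0.830 m.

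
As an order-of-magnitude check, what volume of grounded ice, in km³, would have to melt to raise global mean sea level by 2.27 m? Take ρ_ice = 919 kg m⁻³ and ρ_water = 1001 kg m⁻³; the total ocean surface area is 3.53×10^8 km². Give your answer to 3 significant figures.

Required water volume = Δh × A = 2.27 m × 3.53×10^14 m² = 8.013×10^14 m³ = 8.013×10^5 km³.
Ice volume = water volume × ρ_w/ρ_ice = 8.013×10^5 × 1001/919 = 8.73×10^5 km³.

≈ 8.73×10^5 km³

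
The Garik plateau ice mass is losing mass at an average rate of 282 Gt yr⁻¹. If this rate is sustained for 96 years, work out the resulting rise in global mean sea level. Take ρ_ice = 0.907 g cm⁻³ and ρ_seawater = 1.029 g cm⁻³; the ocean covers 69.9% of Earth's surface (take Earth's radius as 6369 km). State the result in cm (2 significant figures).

Total mass lost = 282 Gt/yr × 96 yr = 2.707×10^4 Gt = 2.707×10^16 kg.
ρ_w = 1.029 g cm⁻³ = 1029 kg m⁻³, so water volume = 2.707×10^16 / 1029 = 2.631×10^13 m³.
Δh = 2.631×10^13 / 3.56×10^14 = 0.0738 m = 7.4 cm.

≈ 7.4 cm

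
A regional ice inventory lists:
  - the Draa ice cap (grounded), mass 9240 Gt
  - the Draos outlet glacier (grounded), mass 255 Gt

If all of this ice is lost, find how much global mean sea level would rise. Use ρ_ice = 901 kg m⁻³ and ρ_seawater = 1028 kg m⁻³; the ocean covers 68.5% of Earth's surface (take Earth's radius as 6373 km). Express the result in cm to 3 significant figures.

Draa: 9240 Gt = 9.240×10^15 kg; dividing by ρ_w = 1028 kg m⁻³ gives 8.988×10^12 m³ of water.
Draos: 255 Gt = 2.550×10^14 kg; dividing by ρ_w = 1028 kg m⁻³ gives 2.481×10^11 m³ of water.
Total added water ≈ 9.236×10^12 m³ over 3.50×10^14 m² → Δh = 0.0264 m = 2.64 cm.

≈ 2.64 cm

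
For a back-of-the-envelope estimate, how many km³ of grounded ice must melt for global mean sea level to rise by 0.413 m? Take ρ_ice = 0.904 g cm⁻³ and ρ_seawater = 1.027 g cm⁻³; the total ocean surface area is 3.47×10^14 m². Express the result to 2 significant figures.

Required water volume = Δh × A = 0.413 m × 3.47×10^14 m² = 1.433×10^14 m³ = 1.433×10^5 km³.
Ice volume = water volume × ρ_w/ρ_ice = 1.433×10^5 × 1027/904 = 1.6×10^5 km³.

≈ 1.6×10^5 km³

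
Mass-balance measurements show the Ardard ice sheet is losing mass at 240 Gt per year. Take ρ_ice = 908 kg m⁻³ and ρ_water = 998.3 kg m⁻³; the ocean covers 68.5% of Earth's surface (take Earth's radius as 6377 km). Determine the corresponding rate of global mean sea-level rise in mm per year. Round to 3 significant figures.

ρ_w = 998.3 kg m⁻³. Annual water volume added = 240 Gt / ρ_w = 2.400×10^14 kg / 998.3 kg m⁻³ = 2.404×10^11 m³.
Δh per year = 2.404×10^11 / 3.50×10^14 = 6.87×10^-4 m = 0.687 mm.

≈ 0.687 mm/yr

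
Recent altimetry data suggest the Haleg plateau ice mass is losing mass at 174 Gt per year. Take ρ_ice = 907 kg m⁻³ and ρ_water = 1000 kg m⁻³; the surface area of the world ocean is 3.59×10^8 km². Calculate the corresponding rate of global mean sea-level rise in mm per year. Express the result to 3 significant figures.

ρ_w = 1000 kg m⁻³. Annual water volume added = 174 Gt / ρ_w = 1.740×10^14 kg / 1000 kg m⁻³ = 1.740×10^11 m³.
Δh per year = 1.740×10^11 / 3.59×10^14 = 4.85×10^-4 m = 0.485 mm.

≈ 0.485 mm/yr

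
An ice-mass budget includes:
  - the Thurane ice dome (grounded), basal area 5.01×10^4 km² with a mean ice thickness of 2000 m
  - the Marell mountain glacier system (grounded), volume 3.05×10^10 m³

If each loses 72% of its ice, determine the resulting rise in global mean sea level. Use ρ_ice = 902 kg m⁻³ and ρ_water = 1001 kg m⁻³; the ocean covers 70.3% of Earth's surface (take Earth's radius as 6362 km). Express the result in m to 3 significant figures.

Thurane: ice volume = 5.01×10^4 km² × 2000 m = 1.002×10^5 km³; 0.72 × 1.002×10^5 × (902/1001) = 6.501×10^4 km³ of water.
Marell: 0.72 × 3.05×10^10 m³ × (902/1001) = 1.979×10^10 m³ of water.
Total added water ≈ 6.503×10^13 m³ over 3.58×10^14 m² → Δh = 0.182 m.

≈ 0.182 m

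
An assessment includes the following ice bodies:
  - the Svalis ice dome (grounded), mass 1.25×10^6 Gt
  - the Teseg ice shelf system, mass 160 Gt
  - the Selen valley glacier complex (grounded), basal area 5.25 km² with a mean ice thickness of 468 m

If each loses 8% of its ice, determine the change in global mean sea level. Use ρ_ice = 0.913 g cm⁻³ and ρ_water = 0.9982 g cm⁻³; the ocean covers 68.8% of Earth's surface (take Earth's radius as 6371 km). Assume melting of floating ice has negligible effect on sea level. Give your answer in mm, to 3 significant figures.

≈ 285 mm

Svalis: 0.08 × 1.25×10^6 Gt = 1.000×10^17 kg; dividing by ρ_w = 0.9982 g cm⁻³ = 998.2 kg m⁻³ gives 1.002×10^14 m³ of water.
The Teseg ice shelf system is floating and already displaces its own weight of water, so its melt adds essentially nothing to sea level.
Selen: ice volume = 5.25 km² × 468 m = 2.457 km³; 0.08 × 2.457 × (913/998.2) = 0.1798 km³ of water.
Total added water ≈ 1.002×10^14 m³ over 3.51×10^14 m² → Δh = 0.285 m = 285 mm.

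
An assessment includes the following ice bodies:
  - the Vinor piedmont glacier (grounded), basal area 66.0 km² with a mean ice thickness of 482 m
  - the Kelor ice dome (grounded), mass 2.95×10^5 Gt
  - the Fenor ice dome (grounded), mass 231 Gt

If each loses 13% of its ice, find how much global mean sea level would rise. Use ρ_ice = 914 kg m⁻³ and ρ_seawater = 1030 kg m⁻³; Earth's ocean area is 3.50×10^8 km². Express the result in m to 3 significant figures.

≈ 0.106 m

Vinor: ice volume = 66.0 km² × 482 m = 31.81 km³; 0.13 × 31.81 × (914/1030) = 3.670 km³ of water.
Kelor: 0.13 × 2.95×10^5 Gt = 3.835×10^16 kg; dividing by ρ_w = 1030 kg m⁻³ gives 3.723×10^13 m³ of water.
Fenor: 0.13 × 231 Gt = 3.003×10^13 kg; dividing by ρ_w = 1030 kg m⁻³ gives 2.916×10^10 m³ of water.
Total added water ≈ 3.727×10^13 m³ over 3.50×10^14 m² → Δh = 0.106 m.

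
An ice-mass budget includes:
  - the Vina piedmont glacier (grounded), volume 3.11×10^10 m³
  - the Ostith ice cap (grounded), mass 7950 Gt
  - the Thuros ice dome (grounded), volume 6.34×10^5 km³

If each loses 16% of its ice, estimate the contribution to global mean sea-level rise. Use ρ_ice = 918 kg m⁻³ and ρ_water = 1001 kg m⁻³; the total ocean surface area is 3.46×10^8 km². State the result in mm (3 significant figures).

Vina: 0.16 × 3.11×10^10 m³ × (918/1001) = 4.563×10^9 m³ of water.
Ostith: 0.16 × 7950 Gt = 1.272×10^15 kg; dividing by ρ_w = 1001 kg m⁻³ gives 1.271×10^12 m³ of water.
Thuros: 0.16 × 6.34×10^5 km³ × (918/1001) = 9.303×10^4 km³ of water.
Total added water ≈ 9.430×10^13 m³ over 3.46×10^14 m² → Δh = 0.273 m = 273 mm.

≈ 273 mm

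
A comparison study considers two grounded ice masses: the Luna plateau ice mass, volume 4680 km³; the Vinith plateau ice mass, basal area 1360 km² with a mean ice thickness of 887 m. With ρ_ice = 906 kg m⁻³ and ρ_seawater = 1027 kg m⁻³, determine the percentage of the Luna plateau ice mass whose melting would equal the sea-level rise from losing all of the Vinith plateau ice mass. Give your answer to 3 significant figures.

≈ 25.8 %

Equal sea-level rise means equal mass of meltwater, i.e. equal mass of ice lost.
Ice mass of Vinith: 1.093×10^15 kg; ice mass of Luna: 4.240×10^15 kg.
Fraction required = 1.093×10^15 / 4.240×10^15 = 0.258 → 25.8 %.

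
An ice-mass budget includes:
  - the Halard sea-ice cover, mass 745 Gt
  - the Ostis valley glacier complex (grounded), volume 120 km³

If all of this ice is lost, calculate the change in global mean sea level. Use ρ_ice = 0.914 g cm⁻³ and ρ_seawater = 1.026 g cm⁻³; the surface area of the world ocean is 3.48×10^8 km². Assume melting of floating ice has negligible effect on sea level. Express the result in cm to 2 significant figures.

The Halard sea-ice cover is floating and already displaces its own weight of water, so its melt adds essentially nothing to sea level.
Ostis: 120 km³ × (914/1026) = 106.9 km³ of water.
Total added water ≈ 1.069×10^11 m³ over 3.48×10^14 m² → Δh = 3.07×10^-4 m = 0.031 cm.

≈ 0.031 cm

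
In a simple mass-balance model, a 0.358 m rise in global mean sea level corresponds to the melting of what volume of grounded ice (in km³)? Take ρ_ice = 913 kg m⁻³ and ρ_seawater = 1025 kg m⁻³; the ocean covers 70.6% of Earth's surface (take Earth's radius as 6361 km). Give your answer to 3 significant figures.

Required water volume = Δh × A = 0.358 m × 3.59×10^14 m² = 1.285×10^14 m³ = 1.285×10^5 km³.
Ice volume = water volume × ρ_w/ρ_ice = 1.285×10^5 × 1025/913 = 1.44×10^5 km³.

≈ 1.44×10^5 km³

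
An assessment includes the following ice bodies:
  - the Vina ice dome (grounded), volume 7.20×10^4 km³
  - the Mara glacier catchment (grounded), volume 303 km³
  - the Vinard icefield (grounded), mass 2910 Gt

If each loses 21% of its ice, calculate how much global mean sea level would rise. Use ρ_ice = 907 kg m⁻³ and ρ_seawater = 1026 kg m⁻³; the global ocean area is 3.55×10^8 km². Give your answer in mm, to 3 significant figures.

≈ 39.5 mm

Vina: 0.21 × 7.20×10^4 km³ × (907/1026) = 1.337×10^4 km³ of water.
Mara: 0.21 × 303 km³ × (907/1026) = 56.25 km³ of water.
Vinard: 0.21 × 2910 Gt = 6.111×10^14 kg; dividing by ρ_w = 1026 kg m⁻³ gives 5.956×10^11 m³ of water.
Total added water ≈ 1.402×10^13 m³ over 3.55×10^14 m² → Δh = 0.0395 m = 39.5 mm.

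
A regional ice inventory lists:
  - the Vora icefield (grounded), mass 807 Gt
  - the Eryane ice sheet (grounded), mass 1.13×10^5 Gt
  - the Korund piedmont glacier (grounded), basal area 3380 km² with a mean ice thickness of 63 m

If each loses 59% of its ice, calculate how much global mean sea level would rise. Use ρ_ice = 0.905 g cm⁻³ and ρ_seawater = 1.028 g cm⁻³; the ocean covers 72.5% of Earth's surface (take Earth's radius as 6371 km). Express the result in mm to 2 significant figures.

≈ 180 mm

Vora: 0.59 × 807 Gt = 4.761×10^14 kg; dividing by ρ_w = 1.028 g cm⁻³ = 1028 kg m⁻³ gives 4.632×10^11 m³ of water.
Eryane: 0.59 × 1.13×10^5 Gt = 6.667×10^16 kg; dividing by ρ_w = 1028 kg m⁻³ gives 6.485×10^13 m³ of water.
Korund: ice volume = 3380 km² × 63 m = 212.9 km³; 0.59 × 212.9 × (905/1028) = 110.6 km³ of water.
Total added water ≈ 6.543×10^13 m³ over 3.70×10^14 m² → Δh = 0.177 m = 180 mm.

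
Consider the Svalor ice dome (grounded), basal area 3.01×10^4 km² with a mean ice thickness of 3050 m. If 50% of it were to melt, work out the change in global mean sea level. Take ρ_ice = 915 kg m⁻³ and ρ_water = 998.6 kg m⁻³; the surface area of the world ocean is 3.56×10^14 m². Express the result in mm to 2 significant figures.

≈ 120 mm

Svalor: ice volume = 3.01×10^4 km² × 3050 m = 9.180×10^4 km³; 0.5 × 9.180×10^4 × (915/998.6) = 4.206×10^4 km³ of water.
Spread over 3.56×10^14 m² of ocean, Δh = 4.206×10^13 / 3.56×10^14 = 0.118 m = 120 mm.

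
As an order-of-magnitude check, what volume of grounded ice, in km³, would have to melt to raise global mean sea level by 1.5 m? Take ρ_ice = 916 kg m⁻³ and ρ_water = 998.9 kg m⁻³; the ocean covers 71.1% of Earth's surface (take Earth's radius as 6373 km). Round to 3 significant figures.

≈ 5.94×10^5 km³

Required water volume = Δh × A = 1.5 m × 3.63×10^14 m² = 5.443×10^14 m³ = 5.443×10^5 km³.
Ice volume = water volume × ρ_w/ρ_ice = 5.443×10^5 × 998.9/916 = 5.94×10^5 km³.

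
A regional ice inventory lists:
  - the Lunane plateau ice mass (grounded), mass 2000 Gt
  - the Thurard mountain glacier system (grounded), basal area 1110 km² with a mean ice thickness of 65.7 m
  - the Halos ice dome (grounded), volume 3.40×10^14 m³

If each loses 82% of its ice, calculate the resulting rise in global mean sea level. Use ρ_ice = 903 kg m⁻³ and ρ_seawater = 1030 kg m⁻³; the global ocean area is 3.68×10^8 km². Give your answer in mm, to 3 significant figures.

Lunane: 0.82 × 2000 Gt = 1.640×10^15 kg; dividing by ρ_w = 1030 kg m⁻³ gives 1.592×10^12 m³ of water.
Thurard: ice volume = 1110 km² × 65.7 m = 72.93 km³; 0.82 × 72.93 × (903/1030) = 52.43 km³ of water.
Halos: 0.82 × 3.40×10^14 m³ × (903/1030) = 2.444×10^14 m³ of water.
Total added water ≈ 2.461×10^14 m³ over 3.68×10^14 m² → Δh = 0.669 m = 669 mm.

≈ 669 mm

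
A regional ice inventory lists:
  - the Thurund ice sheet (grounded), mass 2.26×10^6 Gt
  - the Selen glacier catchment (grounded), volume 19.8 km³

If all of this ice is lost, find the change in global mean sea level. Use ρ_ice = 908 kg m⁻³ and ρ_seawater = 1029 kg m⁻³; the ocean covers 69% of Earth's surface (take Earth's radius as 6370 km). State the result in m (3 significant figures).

Thurund: 2.26×10^6 Gt = 2.260×10^18 kg; dividing by ρ_w = 1029 kg m⁻³ gives 2.196×10^15 m³ of water.
Selen: 19.8 km³ × (908/1029) = 17.47 km³ of water.
Total added water ≈ 2.196×10^15 m³ over 3.52×10^14 m² → Δh = 6.24 m.

≈ 6.24 m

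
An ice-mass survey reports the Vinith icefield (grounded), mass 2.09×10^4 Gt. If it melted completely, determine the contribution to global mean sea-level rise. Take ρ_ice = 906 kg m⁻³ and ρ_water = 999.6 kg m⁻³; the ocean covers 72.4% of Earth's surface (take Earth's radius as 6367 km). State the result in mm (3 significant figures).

≈ 56.7 mm

Vinith: 2.09×10^4 Gt = 2.090×10^16 kg; dividing by ρ_w = 999.6 kg m⁻³ gives 2.091×10^13 m³ of water.
Spread over 3.69×10^14 m² of ocean, Δh = 2.091×10^13 / 3.69×10^14 = 0.0567 m = 56.7 mm.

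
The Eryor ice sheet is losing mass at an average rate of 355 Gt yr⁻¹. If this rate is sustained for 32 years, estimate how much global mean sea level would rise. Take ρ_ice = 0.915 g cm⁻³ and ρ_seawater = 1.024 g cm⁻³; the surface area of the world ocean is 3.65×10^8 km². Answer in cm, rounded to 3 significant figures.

Total mass lost = 355 Gt/yr × 32 yr = 1.136×10^4 Gt = 1.136×10^16 kg.
ρ_w = 1.024 g cm⁻³ = 1024 kg m⁻³, so water volume = 1.136×10^16 / 1024 = 1.109×10^13 m³.
Δh = 1.109×10^13 / 3.65×10^14 = 0.0304 m = 3.04 cm.

≈ 3.04 cm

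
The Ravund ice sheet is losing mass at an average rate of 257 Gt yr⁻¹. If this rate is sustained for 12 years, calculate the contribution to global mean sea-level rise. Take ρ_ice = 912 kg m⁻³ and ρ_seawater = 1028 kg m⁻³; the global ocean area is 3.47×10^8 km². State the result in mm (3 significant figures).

≈ 8.65 mm

Total mass lost = 257 Gt/yr × 12 yr = 3084 Gt = 3.084×10^15 kg.
ρ_w = 1028 kg m⁻³, so water volume = 3.084×10^15 / 1028 = 3.000×10^12 m³.
Δh = 3.000×10^12 / 3.47×10^14 = 8.65×10^-3 m = 8.65 mm.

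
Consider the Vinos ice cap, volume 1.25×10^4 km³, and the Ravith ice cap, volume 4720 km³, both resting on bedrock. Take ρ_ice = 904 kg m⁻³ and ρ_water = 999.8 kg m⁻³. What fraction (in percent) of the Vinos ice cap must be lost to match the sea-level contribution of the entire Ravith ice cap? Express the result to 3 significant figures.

Equal sea-level rise means equal mass of meltwater, i.e. equal mass of ice lost.
Ice mass of Ravith: 4.267×10^15 kg; ice mass of Vinos: 1.130×10^16 kg.
Fraction required = 4.267×10^15 / 1.130×10^16 = 0.378 → 37.8 %.

≈ 37.8 %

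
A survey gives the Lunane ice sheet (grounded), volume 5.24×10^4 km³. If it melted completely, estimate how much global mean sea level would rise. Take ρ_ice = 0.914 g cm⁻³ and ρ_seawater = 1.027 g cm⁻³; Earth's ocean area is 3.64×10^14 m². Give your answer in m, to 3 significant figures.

≈ 0.128 m

Lunane: 5.24×10^4 km³ × (914/1027) = 4.663×10^4 km³ of water.
Spread over 3.64×10^14 m² of ocean, Δh = 4.663×10^13 / 3.64×10^14 = 0.128 m.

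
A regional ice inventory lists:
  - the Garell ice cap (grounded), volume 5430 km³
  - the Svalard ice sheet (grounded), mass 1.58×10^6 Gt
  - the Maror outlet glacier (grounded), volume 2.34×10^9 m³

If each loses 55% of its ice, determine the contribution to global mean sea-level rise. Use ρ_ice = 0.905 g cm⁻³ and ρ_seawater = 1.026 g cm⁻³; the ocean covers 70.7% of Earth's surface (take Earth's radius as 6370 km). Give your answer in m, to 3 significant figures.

≈ 2.36 m

Garell: 0.55 × 5430 km³ × (905/1026) = 2634 km³ of water.
Svalard: 0.55 × 1.58×10^6 Gt = 8.690×10^17 kg; dividing by ρ_w = 1.026 g cm⁻³ = 1026 kg m⁻³ gives 8.470×10^14 m³ of water.
Maror: 0.55 × 2.34×10^9 m³ × (905/1026) = 1.135×10^9 m³ of water.
Total added water ≈ 8.496×10^14 m³ over 3.61×10^14 m² → Δh = 2.36 m.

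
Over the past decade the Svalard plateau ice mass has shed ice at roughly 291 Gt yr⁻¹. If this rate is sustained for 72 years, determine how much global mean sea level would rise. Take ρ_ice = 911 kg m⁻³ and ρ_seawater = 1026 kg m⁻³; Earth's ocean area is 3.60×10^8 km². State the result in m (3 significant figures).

Total mass lost = 291 Gt/yr × 72 yr = 2.095×10^4 Gt = 2.095×10^16 kg.
ρ_w = 1026 kg m⁻³, so water volume = 2.095×10^16 / 1026 = 2.042×10^13 m³.
Δh = 2.042×10^13 / 3.60×10^14 = 0.0567 m.

≈ 0.0567 m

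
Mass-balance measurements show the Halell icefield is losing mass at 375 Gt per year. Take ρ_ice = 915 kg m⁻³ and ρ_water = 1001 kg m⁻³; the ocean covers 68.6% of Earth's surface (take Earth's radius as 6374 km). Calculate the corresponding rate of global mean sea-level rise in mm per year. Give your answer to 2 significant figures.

≈ 1.1 mm/yr

ρ_w = 1001 kg m⁻³. Annual water volume added = 375 Gt / ρ_w = 3.750×10^14 kg / 1001 kg m⁻³ = 3.746×10^11 m³.
Δh per year = 3.746×10^11 / 3.50×10^14 = 1.07×10^-3 m = 1.1 mm.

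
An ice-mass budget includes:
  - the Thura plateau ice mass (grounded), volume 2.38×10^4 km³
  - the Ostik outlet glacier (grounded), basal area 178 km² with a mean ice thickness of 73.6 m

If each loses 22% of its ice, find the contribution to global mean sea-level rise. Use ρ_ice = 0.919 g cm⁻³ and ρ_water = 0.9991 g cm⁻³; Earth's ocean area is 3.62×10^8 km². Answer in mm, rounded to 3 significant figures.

Thura: 0.22 × 2.38×10^4 km³ × (919/999.1) = 4816 km³ of water.
Ostik: ice volume = 178 km² × 73.6 m = 13.10 km³; 0.22 × 13.10 × (919/999.1) = 2.651 km³ of water.
Total added water ≈ 4.819×10^12 m³ over 3.62×10^14 m² → Δh = 0.0133 m = 13.3 mm.

≈ 13.3 mm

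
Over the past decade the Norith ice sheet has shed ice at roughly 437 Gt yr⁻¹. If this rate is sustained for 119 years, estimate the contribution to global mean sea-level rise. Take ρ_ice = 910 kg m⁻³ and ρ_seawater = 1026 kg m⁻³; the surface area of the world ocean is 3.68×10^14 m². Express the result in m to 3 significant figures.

≈ 0.138 m

Total mass lost = 437 Gt/yr × 119 yr = 5.200×10^4 Gt = 5.200×10^16 kg.
ρ_w = 1026 kg m⁻³, so water volume = 5.200×10^16 / 1026 = 5.069×10^13 m³.
Δh = 5.069×10^13 / 3.68×10^14 = 0.138 m.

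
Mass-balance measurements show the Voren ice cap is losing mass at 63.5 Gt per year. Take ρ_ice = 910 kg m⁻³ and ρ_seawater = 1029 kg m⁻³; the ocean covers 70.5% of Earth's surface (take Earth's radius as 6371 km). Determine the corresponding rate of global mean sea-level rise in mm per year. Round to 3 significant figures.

ρ_w = 1029 kg m⁻³. Annual water volume added = 63.5 Gt / ρ_w = 6.350×10^13 kg / 1029 kg m⁻³ = 6.171×10^10 m³.
Δh per year = 6.171×10^10 / 3.60×10^14 = 1.72×10^-4 m = 0.172 mm.

≈ 0.172 mm/yr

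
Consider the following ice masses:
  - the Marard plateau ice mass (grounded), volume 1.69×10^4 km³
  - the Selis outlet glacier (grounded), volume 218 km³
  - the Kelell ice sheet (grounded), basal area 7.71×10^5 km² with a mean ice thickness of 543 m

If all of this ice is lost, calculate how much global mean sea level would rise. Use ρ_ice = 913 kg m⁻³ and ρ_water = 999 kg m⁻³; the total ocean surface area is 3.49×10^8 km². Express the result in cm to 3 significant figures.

Marard: 1.69×10^4 km³ × (913/999) = 1.545×10^4 km³ of water.
Selis: 218 km³ × (913/999) = 199.2 km³ of water.
Kelell: ice volume = 7.71×10^5 km² × 543 m = 4.187×10^5 km³; 4.187×10^5 × (913/999) = 3.826×10^5 km³ of water.
Total added water ≈ 3.983×10^14 m³ over 3.49×10^14 m² → Δh = 1.14 m = 114 cm.

≈ 114 cm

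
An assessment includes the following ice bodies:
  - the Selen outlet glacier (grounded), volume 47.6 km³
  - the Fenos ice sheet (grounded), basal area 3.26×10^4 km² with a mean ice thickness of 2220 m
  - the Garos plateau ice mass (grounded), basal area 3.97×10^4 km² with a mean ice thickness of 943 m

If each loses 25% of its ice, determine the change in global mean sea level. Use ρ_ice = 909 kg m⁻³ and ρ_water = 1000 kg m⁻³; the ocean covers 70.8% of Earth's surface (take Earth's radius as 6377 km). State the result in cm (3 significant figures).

Selen: 0.25 × 47.6 km³ × (909/1000) = 10.82 km³ of water.
Fenos: ice volume = 3.26×10^4 km² × 2220 m = 7.237×10^4 km³; 0.25 × 7.237×10^4 × (909/1000) = 1.645×10^4 km³ of water.
Garos: ice volume = 3.97×10^4 km² × 943 m = 3.744×10^4 km³; 0.25 × 3.744×10^4 × (909/1000) = 8508 km³ of water.
Total added water ≈ 2.496×10^13 m³ over 3.62×10^14 m² → Δh = 0.0690 m = 6.90 cm.

≈ 6.90 cm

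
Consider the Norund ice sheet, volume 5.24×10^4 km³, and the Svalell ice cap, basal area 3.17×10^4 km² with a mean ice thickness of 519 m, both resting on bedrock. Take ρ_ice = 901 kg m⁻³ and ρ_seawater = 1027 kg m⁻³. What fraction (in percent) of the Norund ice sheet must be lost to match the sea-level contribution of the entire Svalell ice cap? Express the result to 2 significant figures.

≈ 31 %

Equal sea-level rise means equal mass of meltwater, i.e. equal mass of ice lost.
Ice mass of Svalell: 1.482×10^16 kg; ice mass of Norund: 4.721×10^16 kg.
Fraction required = 1.482×10^16 / 4.721×10^16 = 0.314 → 31 %.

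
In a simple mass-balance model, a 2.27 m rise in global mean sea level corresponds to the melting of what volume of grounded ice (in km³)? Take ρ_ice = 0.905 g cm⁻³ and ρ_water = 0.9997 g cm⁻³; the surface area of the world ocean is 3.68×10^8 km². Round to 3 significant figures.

Required water volume = Δh × A = 2.27 m × 3.68×10^14 m² = 8.354×10^14 m³ = 8.354×10^5 km³.
Ice volume = water volume × ρ_w/ρ_ice = 8.354×10^5 × 999.7/905 = 9.23×10^5 km³.

≈ 9.23×10^5 km³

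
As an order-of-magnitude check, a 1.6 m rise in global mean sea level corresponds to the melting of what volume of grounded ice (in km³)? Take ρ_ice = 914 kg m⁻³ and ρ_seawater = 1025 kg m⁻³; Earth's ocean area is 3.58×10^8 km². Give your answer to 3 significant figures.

≈ 6.42×10^5 km³

Required water volume = Δh × A = 1.6 m × 3.58×10^14 m² = 5.728×10^14 m³ = 5.728×10^5 km³.
Ice volume = water volume × ρ_w/ρ_ice = 5.728×10^5 × 1025/914 = 6.42×10^5 km³.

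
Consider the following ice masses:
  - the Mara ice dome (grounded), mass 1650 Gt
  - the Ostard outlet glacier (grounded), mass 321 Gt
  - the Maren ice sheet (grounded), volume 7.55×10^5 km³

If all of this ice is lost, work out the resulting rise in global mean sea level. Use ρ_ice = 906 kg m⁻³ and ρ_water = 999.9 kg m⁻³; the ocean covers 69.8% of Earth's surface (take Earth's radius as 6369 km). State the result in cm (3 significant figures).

Mara: 1650 Gt = 1.650×10^15 kg; dividing by ρ_w = 999.9 kg m⁻³ gives 1.650×10^12 m³ of water.
Ostard: 321 Gt = 3.210×10^14 kg; dividing by ρ_w = 999.9 kg m⁻³ gives 3.210×10^11 m³ of water.
Maren: 7.55×10^5 km³ × (906/999.9) = 6.841×10^5 km³ of water.
Total added water ≈ 6.861×10^14 m³ over 3.56×10^14 m² → Δh = 1.93 m = 193 cm.

≈ 193 cm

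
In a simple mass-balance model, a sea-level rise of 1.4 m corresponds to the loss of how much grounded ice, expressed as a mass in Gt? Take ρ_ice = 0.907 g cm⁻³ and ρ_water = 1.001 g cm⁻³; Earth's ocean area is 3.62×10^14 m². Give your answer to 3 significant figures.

≈ 5.07×10^5 Gt

Required water volume = Δh × A = 1.4 m × 3.62×10^14 m² = 5.068×10^14 m³.
ρ_w = 1.001 g cm⁻³ = 1001 kg m⁻³, so the mass of water = 5.068×10^14 m³ × 1001 kg m⁻³ = 5.073×10^17 kg = 5.07×10^5 Gt (and the same mass of ice, by conservation).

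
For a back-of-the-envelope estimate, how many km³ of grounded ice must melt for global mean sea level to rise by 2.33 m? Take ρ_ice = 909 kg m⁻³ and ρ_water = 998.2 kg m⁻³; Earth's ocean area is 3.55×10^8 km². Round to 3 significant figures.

Required water volume = Δh × A = 2.33 m × 3.55×10^14 m² = 8.272×10^14 m³ = 8.272×10^5 km³.
Ice volume = water volume × ρ_w/ρ_ice = 8.272×10^5 × 998.2/909 = 9.08×10^5 km³.

≈ 9.08×10^5 km³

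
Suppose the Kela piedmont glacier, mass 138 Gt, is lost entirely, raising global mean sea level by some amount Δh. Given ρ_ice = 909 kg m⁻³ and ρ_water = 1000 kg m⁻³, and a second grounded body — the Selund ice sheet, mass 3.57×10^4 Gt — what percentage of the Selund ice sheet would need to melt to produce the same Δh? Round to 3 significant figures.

Equal sea-level rise means equal mass of meltwater, i.e. equal mass of ice lost.
Ice mass of Kela: 1.380×10^14 kg; ice mass of Selund: 3.570×10^16 kg.
Fraction required = 1.380×10^14 / 3.570×10^16 = 3.87×10^-3 → 0.387 %.

≈ 0.387 %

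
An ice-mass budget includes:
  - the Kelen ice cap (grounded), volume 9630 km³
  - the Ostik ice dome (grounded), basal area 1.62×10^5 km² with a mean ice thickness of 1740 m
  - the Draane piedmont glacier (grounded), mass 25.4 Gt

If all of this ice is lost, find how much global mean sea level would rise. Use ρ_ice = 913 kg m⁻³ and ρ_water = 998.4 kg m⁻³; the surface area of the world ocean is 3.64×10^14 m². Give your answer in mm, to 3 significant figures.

Kelen: 9630 km³ × (913/998.4) = 8806 km³ of water.
Ostik: ice volume = 1.62×10^5 km² × 1740 m = 2.819×10^5 km³; 2.819×10^5 × (913/998.4) = 2.578×10^5 km³ of water.
Draane: 25.4 Gt = 2.540×10^13 kg; dividing by ρ_w = 998.4 kg m⁻³ gives 2.544×10^10 m³ of water.
Total added water ≈ 2.666×10^14 m³ over 3.64×10^14 m² → Δh = 0.732 m = 732 mm.

≈ 732 mm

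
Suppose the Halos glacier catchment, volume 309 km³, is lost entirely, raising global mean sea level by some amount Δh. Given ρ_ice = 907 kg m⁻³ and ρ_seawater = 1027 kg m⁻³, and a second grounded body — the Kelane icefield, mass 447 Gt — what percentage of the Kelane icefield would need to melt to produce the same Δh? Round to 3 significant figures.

Equal sea-level rise means equal mass of meltwater, i.e. equal mass of ice lost.
Ice mass of Halos: 2.803×10^14 kg; ice mass of Kelane: 4.470×10^14 kg.
Fraction required = 2.803×10^14 / 4.470×10^14 = 0.627 → 62.7 %.

≈ 62.7 %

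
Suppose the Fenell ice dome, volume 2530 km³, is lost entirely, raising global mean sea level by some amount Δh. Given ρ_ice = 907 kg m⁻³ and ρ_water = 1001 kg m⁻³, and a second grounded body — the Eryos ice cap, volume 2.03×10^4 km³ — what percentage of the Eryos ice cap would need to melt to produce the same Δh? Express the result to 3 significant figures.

Equal sea-level rise means equal mass of meltwater, i.e. equal mass of ice lost.
Ice mass of Fenell: 2.295×10^15 kg; ice mass of Eryos: 1.841×10^16 kg.
Fraction required = 2.295×10^15 / 1.841×10^16 = 0.125 → 12.5 %.

≈ 12.5 %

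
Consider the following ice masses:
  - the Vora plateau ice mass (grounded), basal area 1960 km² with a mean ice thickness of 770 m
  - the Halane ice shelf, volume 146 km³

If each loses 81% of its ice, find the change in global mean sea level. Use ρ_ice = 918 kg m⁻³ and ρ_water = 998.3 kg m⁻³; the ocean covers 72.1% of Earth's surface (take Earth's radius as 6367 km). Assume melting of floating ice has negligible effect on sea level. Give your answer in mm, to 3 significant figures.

≈ 3.06 mm

Vora: ice volume = 1960 km² × 770 m = 1509 km³; 0.81 × 1509 × (918/998.3) = 1124 km³ of water.
The Halane ice shelf is floating and already displaces its own weight of water, so its melt adds essentially nothing to sea level.
Total added water ≈ 1.124×10^12 m³ over 3.67×10^14 m² → Δh = 3.06×10^-3 m = 3.06 mm.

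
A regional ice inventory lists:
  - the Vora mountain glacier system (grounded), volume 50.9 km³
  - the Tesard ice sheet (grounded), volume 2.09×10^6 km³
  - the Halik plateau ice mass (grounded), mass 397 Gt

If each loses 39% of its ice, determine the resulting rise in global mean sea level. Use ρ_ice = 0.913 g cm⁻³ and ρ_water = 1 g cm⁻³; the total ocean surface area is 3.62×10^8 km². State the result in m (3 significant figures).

Vora: 0.39 × 50.9 km³ × (913/1000) = 18.12 km³ of water.
Tesard: 0.39 × 2.09×10^6 km³ × (913/1000) = 7.442×10^5 km³ of water.
Halik: 0.39 × 397 Gt = 1.548×10^14 kg; dividing by ρ_w = 1 g cm⁻³ = 1000 kg m⁻³ gives 1.548×10^11 m³ of water.
Total added water ≈ 7.444×10^14 m³ over 3.62×10^14 m² → Δh = 2.06 m.

≈ 2.06 m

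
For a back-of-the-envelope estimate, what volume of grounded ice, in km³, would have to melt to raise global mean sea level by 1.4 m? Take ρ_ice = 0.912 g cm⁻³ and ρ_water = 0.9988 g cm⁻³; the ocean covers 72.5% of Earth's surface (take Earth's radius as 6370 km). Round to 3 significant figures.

Required water volume = Δh × A = 1.4 m × 3.70×10^14 m² = 5.176×10^14 m³ = 5.176×10^5 km³.
Ice volume = water volume × ρ_w/ρ_ice = 5.176×10^5 × 998.8/912 = 5.67×10^5 km³.

≈ 5.67×10^5 km³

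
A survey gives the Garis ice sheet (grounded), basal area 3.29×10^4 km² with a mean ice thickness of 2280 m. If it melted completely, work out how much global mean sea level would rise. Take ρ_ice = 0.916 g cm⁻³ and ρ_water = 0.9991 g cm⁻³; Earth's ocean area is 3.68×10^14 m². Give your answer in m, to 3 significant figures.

Garis: ice volume = 3.29×10^4 km² × 2280 m = 7.501×10^4 km³; 7.501×10^4 × (916/999.1) = 6.877×10^4 km³ of water.
Spread over 3.68×10^14 m² of ocean, Δh = 6.877×10^13 / 3.68×10^14 = 0.187 m.

≈ 0.187 m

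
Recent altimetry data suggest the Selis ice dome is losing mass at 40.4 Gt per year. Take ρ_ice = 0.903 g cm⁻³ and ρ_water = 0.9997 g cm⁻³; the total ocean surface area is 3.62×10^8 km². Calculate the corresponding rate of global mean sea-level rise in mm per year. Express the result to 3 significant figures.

≈ 0.112 mm/yr

ρ_w = 0.9997 g cm⁻³ = 999.7 kg m⁻³. Annual water volume added = 40.4 Gt / ρ_w = 4.040×10^13 kg / 999.7 kg m⁻³ = 4.041×10^10 m³.
Δh per year = 4.041×10^10 / 3.62×10^14 = 1.12×10^-4 m = 0.112 mm.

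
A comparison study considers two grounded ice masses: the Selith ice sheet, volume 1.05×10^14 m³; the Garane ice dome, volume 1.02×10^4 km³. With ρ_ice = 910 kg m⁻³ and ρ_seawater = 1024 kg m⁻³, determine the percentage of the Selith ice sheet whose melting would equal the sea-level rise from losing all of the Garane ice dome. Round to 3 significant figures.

≈ 9.71 %

Equal sea-level rise means equal mass of meltwater, i.e. equal mass of ice lost.
Ice mass of Garane: 9.282×10^15 kg; ice mass of Selith: 9.555×10^16 kg.
Fraction required = 9.282×10^15 / 9.555×10^16 = 0.0971 → 9.71 %.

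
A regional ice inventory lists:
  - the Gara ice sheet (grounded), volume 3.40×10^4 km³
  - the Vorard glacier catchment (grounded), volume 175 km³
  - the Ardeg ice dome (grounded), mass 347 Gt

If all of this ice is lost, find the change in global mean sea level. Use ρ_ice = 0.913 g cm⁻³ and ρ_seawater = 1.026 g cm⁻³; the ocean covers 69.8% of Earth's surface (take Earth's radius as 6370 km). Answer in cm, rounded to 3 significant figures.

Gara: 3.40×10^4 km³ × (913/1026) = 3.026×10^4 km³ of water.
Vorard: 175 km³ × (913/1026) = 155.7 km³ of water.
Ardeg: 347 Gt = 3.470×10^14 kg; dividing by ρ_w = 1.026 g cm⁻³ = 1026 kg m⁻³ gives 3.382×10^11 m³ of water.
Total added water ≈ 3.075×10^13 m³ over 3.56×10^14 m² → Δh = 0.0864 m = 8.64 cm.

≈ 8.64 cm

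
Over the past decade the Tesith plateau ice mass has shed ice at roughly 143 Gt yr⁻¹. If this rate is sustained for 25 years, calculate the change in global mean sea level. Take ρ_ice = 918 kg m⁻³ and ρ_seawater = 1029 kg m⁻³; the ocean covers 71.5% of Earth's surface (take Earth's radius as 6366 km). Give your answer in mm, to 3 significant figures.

Total mass lost = 143 Gt/yr × 25 yr = 3575 Gt = 3.575×10^15 kg.
ρ_w = 1029 kg m⁻³, so water volume = 3.575×10^15 / 1029 = 3.474×10^12 m³.
Δh = 3.474×10^12 / 3.64×10^14 = 9.54×10^-3 m = 9.54 mm.

≈ 9.54 mm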